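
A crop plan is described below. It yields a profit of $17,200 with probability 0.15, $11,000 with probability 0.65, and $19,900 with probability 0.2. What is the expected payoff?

$13,710

EV = 0.15 × 17200 + 0.65 × 11000 + 0.2 × 19900 = 2580 + 7150 + 3980 = 13710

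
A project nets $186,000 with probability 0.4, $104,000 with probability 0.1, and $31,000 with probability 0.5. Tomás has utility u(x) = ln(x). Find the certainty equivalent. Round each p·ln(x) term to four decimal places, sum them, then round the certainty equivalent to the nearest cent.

E[u] = 0.4·ln(186000) + 0.1·ln(104000) + 0.5·ln(31000) = 4.8534 + 1.1552 + 5.1709 = 11.1795
CE = e^11.1795 ≈ 71646.53

$71,646.53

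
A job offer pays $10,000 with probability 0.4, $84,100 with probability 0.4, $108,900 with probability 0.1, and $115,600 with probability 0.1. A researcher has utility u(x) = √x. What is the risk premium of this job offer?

E[u] = 0.4·√10000 + 0.4·√84100 + 0.1·√108900 + 0.1·√115600 = 0.4·100 + 0.4·290 + 0.1·330 + 0.1·340 = 223
CE = (223)² = 49729
Risk premium = EV − CE = 60090 − 49729 = 10361

$10,361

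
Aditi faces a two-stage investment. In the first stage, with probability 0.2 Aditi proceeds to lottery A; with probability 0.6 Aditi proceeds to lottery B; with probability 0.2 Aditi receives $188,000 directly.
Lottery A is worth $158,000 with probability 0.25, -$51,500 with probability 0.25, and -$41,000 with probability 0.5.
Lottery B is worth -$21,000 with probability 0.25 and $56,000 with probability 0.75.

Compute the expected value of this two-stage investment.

$60,875

EV(A) = 0.25 × 158000 + 0.25 × (-51500) + 0.5 × (-41000) = 39500 − 12875 − 20500 = 6125
EV(B) = 0.25 × (-21000) + 0.75 × 56000 = -5250 + 42000 = 36750
Branch C: 188000 (certain)
Overall = 0.2 × 6125 + 0.6 × 36750 + 0.2 × 188000 = 1225 + 22050 + 37600 = 60875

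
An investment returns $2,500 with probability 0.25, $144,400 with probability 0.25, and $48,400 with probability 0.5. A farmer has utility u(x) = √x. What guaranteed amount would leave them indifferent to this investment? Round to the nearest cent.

$47,306.25

E[u] = 0.25·√2500 + 0.25·√144400 + 0.5·√48400 = 0.25·50 + 0.25·380 + 0.5·220 = 217.5
CE = (217.5)² = 47306.25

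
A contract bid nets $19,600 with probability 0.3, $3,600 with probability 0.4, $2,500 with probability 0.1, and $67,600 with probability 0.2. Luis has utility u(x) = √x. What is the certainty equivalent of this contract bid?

$15,129

E[u] = 0.3·√19600 + 0.4·√3600 + 0.1·√2500 + 0.2·√67600 = 0.3·140 + 0.4·60 + 0.1·50 + 0.2·260 = 123
CE = (123)² = 15129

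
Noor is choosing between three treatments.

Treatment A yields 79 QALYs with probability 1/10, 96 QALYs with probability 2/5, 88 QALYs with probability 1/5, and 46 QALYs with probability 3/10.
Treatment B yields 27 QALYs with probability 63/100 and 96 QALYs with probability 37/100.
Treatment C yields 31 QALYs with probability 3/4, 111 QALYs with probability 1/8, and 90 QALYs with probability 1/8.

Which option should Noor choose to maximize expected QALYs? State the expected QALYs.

Treatment A = 1/10 × 79 + 2/5 × 96 + 1/5 × 88 + 3/10 × 46 = 7.9 + 38.4 + 17.6 + 13.8 = 77.7
Treatment B = 63/100 × 27 + 37/100 × 96 = 17.01 + 35.52 = 52.53
Treatment C = 3/4 × 31 + 1/8 × 111 + 1/8 × 90 = 23.25 + 13.875 + 11.25 = 48.375

Treatment A (77.7 QALYs)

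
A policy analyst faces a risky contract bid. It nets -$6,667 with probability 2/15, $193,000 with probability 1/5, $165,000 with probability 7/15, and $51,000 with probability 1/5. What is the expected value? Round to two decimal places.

$124,911.07

EV = 2/15 × (-6667) + 1/5 × 193000 + 7/15 × 165000 + 1/5 × 51000 = -888.9333 + 38600 + 77000 + 10200 = 124911.0667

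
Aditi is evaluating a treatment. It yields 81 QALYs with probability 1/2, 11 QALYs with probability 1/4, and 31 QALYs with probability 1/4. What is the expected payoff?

51 QALYs

EV = 1/2 × 81 + 1/4 × 11 + 1/4 × 31 = 40.5 + 2.75 + 7.75 = 51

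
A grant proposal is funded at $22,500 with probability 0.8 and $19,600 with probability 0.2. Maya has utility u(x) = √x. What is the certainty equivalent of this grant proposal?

E[u] = 0.8·√22500 + 0.2·√19600 = 0.8·150 + 0.2·140 = 148
CE = (148)² = 21904

$21,904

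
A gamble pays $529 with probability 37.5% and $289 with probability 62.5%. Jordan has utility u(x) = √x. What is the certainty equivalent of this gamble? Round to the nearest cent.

$370.56

E[u] = 0.375·√529 + 0.625·√289 = 0.375·23 + 0.625·17 = 19.25
CE = (19.25)² = 370.5625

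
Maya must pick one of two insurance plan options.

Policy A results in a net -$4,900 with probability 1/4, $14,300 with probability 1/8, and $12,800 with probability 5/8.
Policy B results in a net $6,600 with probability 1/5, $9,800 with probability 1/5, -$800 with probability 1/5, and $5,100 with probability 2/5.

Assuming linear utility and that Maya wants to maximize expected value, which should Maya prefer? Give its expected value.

Policy A ($8,562.50)

Policy A = 1/4 × (-4900) + 1/8 × 14300 + 5/8 × 12800 = -1225 + 1787.5 + 8000 = 8562.5
Policy B = 1/5 × 6600 + 1/5 × 9800 + 1/5 × (-800) + 2/5 × 5100 = 1320 + 1960 − 160 + 2040 = 5160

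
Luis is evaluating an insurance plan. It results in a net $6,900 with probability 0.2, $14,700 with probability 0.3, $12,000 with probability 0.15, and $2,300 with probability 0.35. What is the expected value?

$8,395

EV = 0.2 × 6900 + 0.3 × 14700 + 0.15 × 12000 + 0.35 × 2300 = 1380 + 4410 + 1800 + 805 = 8395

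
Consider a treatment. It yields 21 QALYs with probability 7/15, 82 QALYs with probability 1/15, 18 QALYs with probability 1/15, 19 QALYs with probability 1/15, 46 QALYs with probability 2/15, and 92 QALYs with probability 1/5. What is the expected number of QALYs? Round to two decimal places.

42.27 QALYs

EV = 7/15 × 21 + 1/15 × 82 + 1/15 × 18 + 1/15 × 19 + 2/15 × 46 + 1/5 × 92 = 9.8 + 5.4667 + 1.2 + 1.2667 + 6.1333 + 18.4 = 42.2667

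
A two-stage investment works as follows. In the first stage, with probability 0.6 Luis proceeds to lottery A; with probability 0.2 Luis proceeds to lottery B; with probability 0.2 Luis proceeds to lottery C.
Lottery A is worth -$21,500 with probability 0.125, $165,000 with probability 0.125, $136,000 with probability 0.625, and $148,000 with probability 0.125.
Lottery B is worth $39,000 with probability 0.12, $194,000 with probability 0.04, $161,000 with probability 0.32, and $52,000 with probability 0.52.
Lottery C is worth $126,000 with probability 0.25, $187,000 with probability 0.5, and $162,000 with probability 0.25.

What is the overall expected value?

EV(A) = 0.125 × (-21500) + 0.125 × 165000 + 0.625 × 136000 + 0.125 × 148000 = -2687.5 + 20625 + 85000 + 18500 = 121437.5
EV(B) = 0.12 × 39000 + 0.04 × 194000 + 0.32 × 161000 + 0.52 × 52000 = 4680 + 7760 + 51520 + 27040 = 91000
EV(C) = 0.25 × 126000 + 0.5 × 187000 + 0.25 × 162000 = 31500 + 93500 + 40500 = 165500
Overall = 0.6 × 121437.5 + 0.2 × 91000 + 0.2 × 165500 = 72862.5 + 18200 + 33100 = 124162.5

$124,162.50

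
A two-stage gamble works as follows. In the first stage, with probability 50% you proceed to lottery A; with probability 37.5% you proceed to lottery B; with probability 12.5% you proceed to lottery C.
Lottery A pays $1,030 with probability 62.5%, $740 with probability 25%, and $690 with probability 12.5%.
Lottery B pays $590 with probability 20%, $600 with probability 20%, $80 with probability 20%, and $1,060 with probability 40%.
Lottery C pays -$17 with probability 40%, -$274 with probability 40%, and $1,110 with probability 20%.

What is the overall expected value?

$724.95

EV(A) = 0.625 × 1030 + 0.25 × 740 + 0.125 × 690 = 643.75 + 185 + 86.25 = 915
EV(B) = 0.2 × 590 + 0.2 × 600 + 0.2 × 80 + 0.4 × 1060 = 118 + 120 + 16 + 424 = 678
EV(C) = 0.4 × (-17) + 0.4 × (-274) + 0.2 × 1110 = -6.8 − 109.6 + 222 = 105.6
Overall = 0.5 × 915 + 0.375 × 678 + 0.125 × 105.6 = 457.5 + 254.25 + 13.2 = 724.95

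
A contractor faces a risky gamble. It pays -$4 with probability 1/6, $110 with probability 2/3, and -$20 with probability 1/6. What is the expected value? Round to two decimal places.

$69.33

EV = 1/6 × (-4) + 2/3 × 110 + 1/6 × (-20) = -0.6667 + 73.3333 − 3.3333 = 69.3333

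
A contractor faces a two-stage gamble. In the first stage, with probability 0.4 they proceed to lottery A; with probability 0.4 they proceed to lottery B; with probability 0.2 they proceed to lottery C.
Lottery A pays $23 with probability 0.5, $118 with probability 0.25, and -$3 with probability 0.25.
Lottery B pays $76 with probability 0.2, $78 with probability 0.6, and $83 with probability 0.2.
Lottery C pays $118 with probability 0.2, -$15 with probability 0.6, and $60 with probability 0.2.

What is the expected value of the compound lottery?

$52.86

EV(A) = 0.5 × 23 + 0.25 × 118 + 0.25 × (-3) = 11.5 + 29.5 − 0.75 = 40.25
EV(B) = 0.2 × 76 + 0.6 × 78 + 0.2 × 83 = 15.2 + 46.8 + 16.6 = 78.6
EV(C) = 0.2 × 118 + 0.6 × (-15) + 0.2 × 60 = 23.6 − 9 + 12 = 26.6
Overall = 0.4 × 40.25 + 0.4 × 78.6 + 0.2 × 26.6 = 16.1 + 31.44 + 5.32 = 52.86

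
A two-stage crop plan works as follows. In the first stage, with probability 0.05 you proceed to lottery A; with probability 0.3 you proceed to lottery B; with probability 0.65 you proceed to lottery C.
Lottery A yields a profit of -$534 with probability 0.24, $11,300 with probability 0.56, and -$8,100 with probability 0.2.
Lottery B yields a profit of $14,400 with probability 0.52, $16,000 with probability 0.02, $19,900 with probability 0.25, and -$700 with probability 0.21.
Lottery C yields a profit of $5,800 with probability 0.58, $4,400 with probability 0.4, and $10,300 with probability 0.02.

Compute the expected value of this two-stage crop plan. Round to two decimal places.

$7,484.29

EV(A) = 0.24 × (-534) + 0.56 × 11300 + 0.2 × (-8100) = -128.16 + 6328 − 1620 = 4579.84
EV(B) = 0.52 × 14400 + 0.02 × 16000 + 0.25 × 19900 + 0.21 × (-700) = 7488 + 320 + 4975 − 147 = 12636
EV(C) = 0.58 × 5800 + 0.4 × 4400 + 0.02 × 10300 = 3364 + 1760 + 206 = 5330
Overall = 0.05 × 4579.84 + 0.3 × 12636 + 0.65 × 5330 = 228.992 + 3790.8 + 3464.5 = 7484.292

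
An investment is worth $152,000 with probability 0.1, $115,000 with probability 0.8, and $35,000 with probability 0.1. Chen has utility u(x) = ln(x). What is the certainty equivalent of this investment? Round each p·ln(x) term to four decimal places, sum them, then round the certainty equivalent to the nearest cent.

E[u] = 0.1·ln(152000) + 0.8·ln(115000) + 0.1·ln(35000) = 1.1932 + 9.3221 + 1.0463 = 11.5616
CE = e^11.5616 ≈ 104987.86

$104,987.86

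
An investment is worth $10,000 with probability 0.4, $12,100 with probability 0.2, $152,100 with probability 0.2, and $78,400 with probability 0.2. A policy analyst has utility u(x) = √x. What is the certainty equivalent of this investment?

$38,416

E[u] = 0.4·√10000 + 0.2·√12100 + 0.2·√152100 + 0.2·√78400 = 0.4·100 + 0.2·110 + 0.2·390 + 0.2·280 = 196
CE = (196)² = 38416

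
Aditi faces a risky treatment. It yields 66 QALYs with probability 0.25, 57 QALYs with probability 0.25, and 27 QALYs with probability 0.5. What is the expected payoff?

44.25 QALYs

EV = 0.25 × 66 + 0.25 × 57 + 0.5 × 27 = 16.5 + 14.25 + 13.5 = 44.25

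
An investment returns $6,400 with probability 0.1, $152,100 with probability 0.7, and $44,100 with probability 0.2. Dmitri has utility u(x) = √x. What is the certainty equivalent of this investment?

E[u] = 0.1·√6400 + 0.7·√152100 + 0.2·√44100 = 0.1·80 + 0.7·390 + 0.2·210 = 323
CE = (323)² = 104329

$104,329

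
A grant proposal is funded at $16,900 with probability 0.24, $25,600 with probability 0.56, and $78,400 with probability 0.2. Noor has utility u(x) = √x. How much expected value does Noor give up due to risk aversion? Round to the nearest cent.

$2,813.76

E[u] = 0.24·√16900 + 0.56·√25600 + 0.2·√78400 = 0.24·130 + 0.56·160 + 0.2·280 = 176.8
CE = (176.8)² = 31258.24
Risk premium = EV − CE = 34072 − 31258.24 = 2813.76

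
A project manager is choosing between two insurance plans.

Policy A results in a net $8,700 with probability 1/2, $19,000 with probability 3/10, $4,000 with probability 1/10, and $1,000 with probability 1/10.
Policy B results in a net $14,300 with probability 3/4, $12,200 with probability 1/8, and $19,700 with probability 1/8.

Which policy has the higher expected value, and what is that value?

Policy A = 1/2 × 8700 + 3/10 × 19000 + 1/10 × 4000 + 1/10 × 1000 = 4350 + 5700 + 400 + 100 = 10550
Policy B = 3/4 × 14300 + 1/8 × 12200 + 1/8 × 19700 = 10725 + 1525 + 2462.5 = 14712.5

Policy B ($14,712.50)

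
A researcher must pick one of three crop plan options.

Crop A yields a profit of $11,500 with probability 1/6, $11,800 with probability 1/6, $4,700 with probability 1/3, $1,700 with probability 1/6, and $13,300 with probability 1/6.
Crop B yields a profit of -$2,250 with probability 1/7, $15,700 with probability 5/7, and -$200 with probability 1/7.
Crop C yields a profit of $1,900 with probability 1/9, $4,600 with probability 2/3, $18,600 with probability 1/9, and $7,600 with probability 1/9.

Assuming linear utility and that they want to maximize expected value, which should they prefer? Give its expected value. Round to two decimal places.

Crop B ($10,864.29)

Crop A = 1/6 × 11500 + 1/6 × 11800 + 1/3 × 4700 + 1/6 × 1700 + 1/6 × 13300 = 1916.6667 + 1966.6667 + 1566.6667 + 283.3333 + 2216.6667 = 7950
Crop B = 1/7 × (-2250) + 5/7 × 15700 + 1/7 × (-200) = -321.4286 + 11214.2857 − 28.5714 = 10864.2857
Crop C = 1/9 × 1900 + 2/3 × 4600 + 1/9 × 18600 + 1/9 × 7600 = 211.1111 + 3066.6667 + 2066.6667 + 844.4444 = 6188.8889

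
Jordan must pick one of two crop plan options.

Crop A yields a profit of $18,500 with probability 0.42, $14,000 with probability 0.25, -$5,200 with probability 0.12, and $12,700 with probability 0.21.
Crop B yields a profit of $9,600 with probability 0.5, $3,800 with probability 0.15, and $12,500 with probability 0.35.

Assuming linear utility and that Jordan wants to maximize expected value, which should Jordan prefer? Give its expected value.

Crop A = 0.42 × 18500 + 0.25 × 14000 + 0.12 × (-5200) + 0.21 × 12700 = 7770 + 3500 − 624 + 2667 = 13313
Crop B = 0.5 × 9600 + 0.15 × 3800 + 0.35 × 12500 = 4800 + 570 + 4375 = 9745

Crop A ($13,313)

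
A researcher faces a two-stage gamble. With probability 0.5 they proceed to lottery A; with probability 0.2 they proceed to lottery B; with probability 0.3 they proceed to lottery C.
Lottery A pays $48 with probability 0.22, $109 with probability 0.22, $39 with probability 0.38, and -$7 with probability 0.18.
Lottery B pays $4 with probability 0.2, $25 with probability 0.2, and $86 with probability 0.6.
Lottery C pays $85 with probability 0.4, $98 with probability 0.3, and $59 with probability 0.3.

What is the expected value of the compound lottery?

$59.86

EV(A) = 0.22 × 48 + 0.22 × 109 + 0.38 × 39 + 0.18 × (-7) = 10.56 + 23.98 + 14.82 − 1.26 = 48.1
EV(B) = 0.2 × 4 + 0.2 × 25 + 0.6 × 86 = 0.8 + 5 + 51.6 = 57.4
EV(C) = 0.4 × 85 + 0.3 × 98 + 0.3 × 59 = 34 + 29.4 + 17.7 = 81.1
Overall = 0.5 × 48.1 + 0.2 × 57.4 + 0.3 × 81.1 = 24.05 + 11.48 + 24.33 = 59.86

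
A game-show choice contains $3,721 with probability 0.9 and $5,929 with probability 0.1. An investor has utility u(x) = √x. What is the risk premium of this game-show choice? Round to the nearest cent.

$23.04

E[u] = 0.9·√3721 + 0.1·√5929 = 0.9·61 + 0.1·77 = 62.6
CE = (62.6)² = 3918.76
Risk premium = EV − CE = 3941.8 − 3918.76 = 23.04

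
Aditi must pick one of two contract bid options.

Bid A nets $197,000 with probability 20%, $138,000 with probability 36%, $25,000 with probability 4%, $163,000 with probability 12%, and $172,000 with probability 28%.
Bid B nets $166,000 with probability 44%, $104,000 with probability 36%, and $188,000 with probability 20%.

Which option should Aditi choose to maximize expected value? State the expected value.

Bid A ($157,800)

Bid A = 0.2 × 197000 + 0.36 × 138000 + 0.04 × 25000 + 0.12 × 163000 + 0.28 × 172000 = 39400 + 49680 + 1000 + 19560 + 48160 = 157800
Bid B = 0.44 × 166000 + 0.36 × 104000 + 0.2 × 188000 = 73040 + 37440 + 37600 = 148080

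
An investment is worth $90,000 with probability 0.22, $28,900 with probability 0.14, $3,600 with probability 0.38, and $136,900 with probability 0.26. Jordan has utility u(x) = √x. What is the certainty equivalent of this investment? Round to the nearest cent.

E[u] = 0.22·√90000 + 0.14·√28900 + 0.38·√3600 + 0.26·√136900 = 0.22·300 + 0.14·170 + 0.38·60 + 0.26·370 = 208.8
CE = (208.8)² = 43597.44

$43,597.44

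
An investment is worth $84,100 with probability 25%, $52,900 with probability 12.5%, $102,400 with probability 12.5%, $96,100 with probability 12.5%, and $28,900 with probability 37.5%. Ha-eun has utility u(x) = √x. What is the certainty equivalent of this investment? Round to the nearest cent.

$59,414.06

E[u] = 0.25·√84100 + 0.125·√52900 + 0.125·√102400 + 0.125·√96100 + 0.375·√28900 = 0.25·290 + 0.125·230 + 0.125·320 + 0.125·310 + 0.375·170 = 243.75
CE = (243.75)² = 59414.0625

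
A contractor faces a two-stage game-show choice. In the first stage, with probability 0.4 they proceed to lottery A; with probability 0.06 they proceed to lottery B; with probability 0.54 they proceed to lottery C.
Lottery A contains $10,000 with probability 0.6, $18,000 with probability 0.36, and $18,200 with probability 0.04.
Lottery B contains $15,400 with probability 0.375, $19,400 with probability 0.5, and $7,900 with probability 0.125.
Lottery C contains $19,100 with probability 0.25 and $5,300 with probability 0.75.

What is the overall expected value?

$10,995.95

EV(A) = 0.6 × 10000 + 0.36 × 18000 + 0.04 × 18200 = 6000 + 6480 + 728 = 13208
EV(B) = 0.375 × 15400 + 0.5 × 19400 + 0.125 × 7900 = 5775 + 9700 + 987.5 = 16462.5
EV(C) = 0.25 × 19100 + 0.75 × 5300 = 4775 + 3975 = 8750
Overall = 0.4 × 13208 + 0.06 × 16462.5 + 0.54 × 8750 = 5283.2 + 987.75 + 4725 = 10995.95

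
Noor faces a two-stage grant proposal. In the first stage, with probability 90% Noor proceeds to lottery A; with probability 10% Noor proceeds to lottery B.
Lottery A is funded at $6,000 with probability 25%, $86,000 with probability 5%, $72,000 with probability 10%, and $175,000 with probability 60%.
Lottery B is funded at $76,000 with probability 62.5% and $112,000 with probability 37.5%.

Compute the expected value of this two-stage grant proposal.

EV(A) = 0.25 × 6000 + 0.05 × 86000 + 0.1 × 72000 + 0.6 × 175000 = 1500 + 4300 + 7200 + 105000 = 118000
EV(B) = 0.625 × 76000 + 0.375 × 112000 = 47500 + 42000 = 89500
Overall = 0.9 × 118000 + 0.1 × 89500 = 106200 + 8950 = 115150

$115,150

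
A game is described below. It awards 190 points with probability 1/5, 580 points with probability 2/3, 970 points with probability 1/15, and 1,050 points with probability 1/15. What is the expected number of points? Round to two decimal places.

559.33 points

EV = 1/5 × 190 + 2/3 × 580 + 1/15 × 970 + 1/15 × 1050 = 38 + 386.6667 + 64.6667 + 70 = 559.3333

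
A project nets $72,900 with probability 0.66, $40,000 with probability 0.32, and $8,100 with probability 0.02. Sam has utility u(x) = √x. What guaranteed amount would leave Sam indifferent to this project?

E[u] = 0.66·√72900 + 0.32·√40000 + 0.02·√8100 = 0.66·270 + 0.32·200 + 0.02·90 = 244
CE = (244)² = 59536

$59,536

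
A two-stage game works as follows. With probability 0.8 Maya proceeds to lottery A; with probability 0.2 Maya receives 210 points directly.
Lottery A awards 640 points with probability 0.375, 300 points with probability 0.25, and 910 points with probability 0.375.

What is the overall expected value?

EV(A) = 0.375 × 640 + 0.25 × 300 + 0.375 × 910 = 240 + 75 + 341.25 = 656.25
Branch B: 210 (certain)
Overall = 0.8 × 656.25 + 0.2 × 210 = 525 + 42 = 567

567 points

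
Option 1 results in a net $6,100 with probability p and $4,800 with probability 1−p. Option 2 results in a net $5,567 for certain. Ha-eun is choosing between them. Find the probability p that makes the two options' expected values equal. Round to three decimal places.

p·6100 + (1−p)·4800 = 5567
1300p + 4800 = 5567
p = (5567 − 4800) / 1300

p = 0.590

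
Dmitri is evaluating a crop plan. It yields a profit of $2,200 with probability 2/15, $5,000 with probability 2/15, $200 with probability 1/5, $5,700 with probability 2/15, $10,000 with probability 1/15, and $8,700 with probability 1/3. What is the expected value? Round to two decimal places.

EV = 2/15 × 2200 + 2/15 × 5000 + 1/5 × 200 + 2/15 × 5700 + 1/15 × 10000 + 1/3 × 8700 = 293.3333 + 666.6667 + 40 + 760 + 666.6667 + 2900 = 5326.6667

$5,326.67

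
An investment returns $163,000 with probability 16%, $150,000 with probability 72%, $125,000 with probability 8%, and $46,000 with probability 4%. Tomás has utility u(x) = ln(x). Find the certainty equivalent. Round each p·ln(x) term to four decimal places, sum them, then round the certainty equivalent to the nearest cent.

E[u] = 0.16·ln(163000) + 0.72·ln(150000) + 0.08·ln(125000) + 0.04·ln(46000) = 1.9202 + 8.5812 + 0.9389 + 0.4295 = 11.8698
CE = e^11.8698 ≈ 142885.66

$142,885.66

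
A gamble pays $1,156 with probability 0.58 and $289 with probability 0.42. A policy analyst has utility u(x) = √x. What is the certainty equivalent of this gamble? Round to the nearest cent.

E[u] = 0.58·√1156 + 0.42·√289 = 0.58·34 + 0.42·17 = 26.86
CE = (26.86)² = 721.4596

$721.46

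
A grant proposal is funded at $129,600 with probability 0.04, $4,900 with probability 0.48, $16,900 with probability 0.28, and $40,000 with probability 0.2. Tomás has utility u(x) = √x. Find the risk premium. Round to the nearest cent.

E[u] = 0.04·√129600 + 0.48·√4900 + 0.28·√16900 + 0.2·√40000 = 0.04·360 + 0.48·70 + 0.28·130 + 0.2·200 = 124.4
CE = (124.4)² = 15475.36
Risk premium = EV − CE = 20268 − 15475.36 = 4792.64

$4,792.64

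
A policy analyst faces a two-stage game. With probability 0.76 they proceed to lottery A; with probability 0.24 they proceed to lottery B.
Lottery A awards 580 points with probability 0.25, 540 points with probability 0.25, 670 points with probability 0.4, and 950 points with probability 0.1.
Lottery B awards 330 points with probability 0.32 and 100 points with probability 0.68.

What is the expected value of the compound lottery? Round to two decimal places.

EV(A) = 0.25 × 580 + 0.25 × 540 + 0.4 × 670 + 0.1 × 950 = 145 + 135 + 268 + 95 = 643
EV(B) = 0.32 × 330 + 0.68 × 100 = 105.6 + 68 = 173.6
Overall = 0.76 × 643 + 0.24 × 173.6 = 488.68 + 41.664 = 530.344

530.34 points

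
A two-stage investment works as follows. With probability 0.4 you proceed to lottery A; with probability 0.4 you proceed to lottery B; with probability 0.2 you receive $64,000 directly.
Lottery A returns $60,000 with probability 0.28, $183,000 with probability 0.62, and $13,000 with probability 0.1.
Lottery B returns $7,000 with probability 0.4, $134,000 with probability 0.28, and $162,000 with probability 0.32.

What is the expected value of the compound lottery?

EV(A) = 0.28 × 60000 + 0.62 × 183000 + 0.1 × 13000 = 16800 + 113460 + 1300 = 131560
EV(B) = 0.4 × 7000 + 0.28 × 134000 + 0.32 × 162000 = 2800 + 37520 + 51840 = 92160
Branch C: 64000 (certain)
Overall = 0.4 × 131560 + 0.4 × 92160 + 0.2 × 64000 = 52624 + 36864 + 12800 = 102288

$102,288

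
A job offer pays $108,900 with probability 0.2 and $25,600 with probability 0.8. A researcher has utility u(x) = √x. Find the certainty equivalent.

E[u] = 0.2·√108900 + 0.8·√25600 = 0.2·330 + 0.8·160 = 194
CE = (194)² = 37636

$37,636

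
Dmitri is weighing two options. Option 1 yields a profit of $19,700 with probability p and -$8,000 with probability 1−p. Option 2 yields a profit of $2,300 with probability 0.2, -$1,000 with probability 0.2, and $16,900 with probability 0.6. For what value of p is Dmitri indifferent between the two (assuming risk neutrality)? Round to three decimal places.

EV(Option 2) = 0.2 × 2300 + 0.2 × (-1000) + 0.6 × 16900 = 460 − 200 + 10140 = 10400
p·19700 + (1−p)·(-8000) = 10400
27700p − 8000 = 10400
p = (10400 + 8000) / 27700

p = 0.664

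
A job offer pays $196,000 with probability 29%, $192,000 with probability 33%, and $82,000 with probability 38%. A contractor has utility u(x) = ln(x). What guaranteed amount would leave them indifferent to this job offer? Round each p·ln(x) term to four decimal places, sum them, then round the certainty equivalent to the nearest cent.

E[u] = 0.29·ln(196000) + 0.33·ln(192000) + 0.38·ln(82000) = 3.5339 + 4.0145 + 4.2995 = 11.8479
CE = e^11.8479 ≈ 139790.48

$139,790.48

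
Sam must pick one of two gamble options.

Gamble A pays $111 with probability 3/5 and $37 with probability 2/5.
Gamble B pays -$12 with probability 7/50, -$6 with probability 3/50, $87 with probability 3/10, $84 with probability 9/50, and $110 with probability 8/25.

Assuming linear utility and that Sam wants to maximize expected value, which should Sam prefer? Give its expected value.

Gamble A ($81.40)

Gamble A = 3/5 × 111 + 2/5 × 37 = 66.6 + 14.8 = 81.4
Gamble B = 7/50 × (-12) + 3/50 × (-6) + 3/10 × 87 + 9/50 × 84 + 8/25 × 110 = -1.68 − 0.36 + 26.1 + 15.12 + 35.2 = 74.38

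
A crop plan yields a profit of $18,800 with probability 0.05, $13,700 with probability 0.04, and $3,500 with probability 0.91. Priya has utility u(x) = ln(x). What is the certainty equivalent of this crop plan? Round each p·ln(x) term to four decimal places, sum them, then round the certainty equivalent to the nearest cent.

E[u] = 0.05·ln(18800) + 0.04·ln(13700) + 0.91·ln(3500) = 0.4921 + 0.3810 + 7.4261 = 8.2992
CE = e^8.2992 ≈ 4020.65

$4,020.65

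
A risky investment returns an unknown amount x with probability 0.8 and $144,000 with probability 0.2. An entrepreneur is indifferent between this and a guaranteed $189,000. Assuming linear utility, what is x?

x = $200,250

0.8·x + 0.2·144000 = 189000
0.8·x = 189000 − 28800 = 160200
x = 160200 / 0.8 = 200250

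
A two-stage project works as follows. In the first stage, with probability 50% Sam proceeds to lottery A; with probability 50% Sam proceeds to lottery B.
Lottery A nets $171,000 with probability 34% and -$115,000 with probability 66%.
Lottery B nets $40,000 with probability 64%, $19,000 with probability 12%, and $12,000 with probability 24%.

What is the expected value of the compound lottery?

EV(A) = 0.34 × 171000 + 0.66 × (-115000) = 58140 − 75900 = -17760
EV(B) = 0.64 × 40000 + 0.12 × 19000 + 0.24 × 12000 = 25600 + 2280 + 2880 = 30760
Overall = 0.5 × (-17760) + 0.5 × 30760 = -8880 + 15380 = 6500

$6,500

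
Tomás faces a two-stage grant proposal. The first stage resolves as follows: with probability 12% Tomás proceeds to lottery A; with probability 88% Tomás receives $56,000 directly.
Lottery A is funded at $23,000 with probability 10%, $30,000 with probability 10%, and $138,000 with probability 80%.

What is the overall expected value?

$63,164

EV(A) = 0.1 × 23000 + 0.1 × 30000 + 0.8 × 138000 = 2300 + 3000 + 110400 = 115700
Branch B: 56000 (certain)
Overall = 0.12 × 115700 + 0.88 × 56000 = 13884 + 49280 = 63164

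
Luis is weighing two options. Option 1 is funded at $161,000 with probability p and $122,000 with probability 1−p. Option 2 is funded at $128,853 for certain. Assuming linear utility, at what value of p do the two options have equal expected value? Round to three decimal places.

p·161000 + (1−p)·122000 = 128853
39000p + 122000 = 128853
p = (128853 − 122000) / 39000

p = 0.176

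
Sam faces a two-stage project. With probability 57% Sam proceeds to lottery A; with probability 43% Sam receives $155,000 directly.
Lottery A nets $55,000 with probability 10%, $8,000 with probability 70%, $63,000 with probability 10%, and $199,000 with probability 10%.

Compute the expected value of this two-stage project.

$87,911

EV(A) = 0.1 × 55000 + 0.7 × 8000 + 0.1 × 63000 + 0.1 × 199000 = 5500 + 5600 + 6300 + 19900 = 37300
Branch B: 155000 (certain)
Overall = 0.57 × 37300 + 0.43 × 155000 = 21261 + 66650 = 87911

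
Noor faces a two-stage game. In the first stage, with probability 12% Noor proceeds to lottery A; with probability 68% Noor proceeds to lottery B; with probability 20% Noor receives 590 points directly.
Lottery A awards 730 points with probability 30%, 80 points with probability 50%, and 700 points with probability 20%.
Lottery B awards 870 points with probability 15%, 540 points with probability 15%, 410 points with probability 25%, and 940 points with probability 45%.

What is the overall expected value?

667.04 points

EV(A) = 0.3 × 730 + 0.5 × 80 + 0.2 × 700 = 219 + 40 + 140 = 399
EV(B) = 0.15 × 870 + 0.15 × 540 + 0.25 × 410 + 0.45 × 940 = 130.5 + 81 + 102.5 + 423 = 737
Branch C: 590 (certain)
Overall = 0.12 × 399 + 0.68 × 737 + 0.2 × 590 = 47.88 + 501.16 + 118 = 667.04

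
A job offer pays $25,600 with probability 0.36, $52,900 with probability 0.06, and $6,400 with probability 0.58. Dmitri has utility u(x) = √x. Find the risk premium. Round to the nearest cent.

$2,225.16

E[u] = 0.36·√25600 + 0.06·√52900 + 0.58·√6400 = 0.36·160 + 0.06·230 + 0.58·80 = 117.8
CE = (117.8)² = 13876.84
Risk premium = EV − CE = 16102 − 13876.84 = 2225.16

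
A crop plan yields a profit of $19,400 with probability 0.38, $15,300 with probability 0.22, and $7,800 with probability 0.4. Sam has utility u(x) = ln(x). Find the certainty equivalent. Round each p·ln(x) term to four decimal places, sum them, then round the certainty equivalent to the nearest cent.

$12,789.76

E[u] = 0.38·ln(19400) + 0.22·ln(15300) + 0.4·ln(7800) = 3.7518 + 2.1198 + 3.5848 = 9.4564
CE = e^9.4564 ≈ 12789.76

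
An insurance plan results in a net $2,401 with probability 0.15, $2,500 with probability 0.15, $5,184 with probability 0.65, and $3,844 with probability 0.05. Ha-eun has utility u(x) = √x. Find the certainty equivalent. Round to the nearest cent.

$4,192.56

E[u] = 0.15·√2401 + 0.15·√2500 + 0.65·√5184 + 0.05·√3844 = 0.15·49 + 0.15·50 + 0.65·72 + 0.05·62 = 64.75
CE = (64.75)² = 4192.5625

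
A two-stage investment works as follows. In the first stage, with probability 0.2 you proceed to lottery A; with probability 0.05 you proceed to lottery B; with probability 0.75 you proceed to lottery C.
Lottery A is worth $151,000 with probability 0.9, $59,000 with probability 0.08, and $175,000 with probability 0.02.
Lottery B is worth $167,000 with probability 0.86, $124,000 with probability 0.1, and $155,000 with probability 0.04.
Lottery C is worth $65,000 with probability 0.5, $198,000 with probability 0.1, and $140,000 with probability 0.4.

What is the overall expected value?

$118,160

EV(A) = 0.9 × 151000 + 0.08 × 59000 + 0.02 × 175000 = 135900 + 4720 + 3500 = 144120
EV(B) = 0.86 × 167000 + 0.1 × 124000 + 0.04 × 155000 = 143620 + 12400 + 6200 = 162220
EV(C) = 0.5 × 65000 + 0.1 × 198000 + 0.4 × 140000 = 32500 + 19800 + 56000 = 108300
Overall = 0.2 × 144120 + 0.05 × 162220 + 0.75 × 108300 = 28824 + 8111 + 81225 = 118160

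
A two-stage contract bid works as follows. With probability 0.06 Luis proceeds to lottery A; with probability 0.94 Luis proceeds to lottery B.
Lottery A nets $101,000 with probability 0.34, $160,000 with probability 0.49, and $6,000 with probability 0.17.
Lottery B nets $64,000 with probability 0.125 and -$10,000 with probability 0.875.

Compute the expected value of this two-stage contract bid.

EV(A) = 0.34 × 101000 + 0.49 × 160000 + 0.17 × 6000 = 34340 + 78400 + 1020 = 113760
EV(B) = 0.125 × 64000 + 0.875 × (-10000) = 8000 − 8750 = -750
Overall = 0.06 × 113760 + 0.94 × (-750) = 6825.6 − 705 = 6120.6

$6,120.60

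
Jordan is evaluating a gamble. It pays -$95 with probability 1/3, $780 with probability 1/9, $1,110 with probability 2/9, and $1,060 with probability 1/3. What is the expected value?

$655

EV = 1/3 × (-95) + 1/9 × 780 + 2/9 × 1110 + 1/3 × 1060 = -31.6667 + 86.6667 + 246.6667 + 353.3333 = 655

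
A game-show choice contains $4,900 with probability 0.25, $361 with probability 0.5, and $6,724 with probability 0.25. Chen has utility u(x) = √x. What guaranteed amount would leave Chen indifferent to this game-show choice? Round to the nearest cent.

E[u] = 0.25·√4900 + 0.5·√361 + 0.25·√6724 = 0.25·70 + 0.5·19 + 0.25·82 = 47.5
CE = (47.5)² = 2256.25

$2,256.25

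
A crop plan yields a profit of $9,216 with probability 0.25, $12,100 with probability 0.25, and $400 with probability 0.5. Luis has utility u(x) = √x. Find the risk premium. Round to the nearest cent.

E[u] = 0.25·√9216 + 0.25·√12100 + 0.5·√400 = 0.25·96 + 0.25·110 + 0.5·20 = 61.5
CE = (61.5)² = 3782.25
Risk premium = EV − CE = 5529 − 3782.25 = 1746.75

$1,746.75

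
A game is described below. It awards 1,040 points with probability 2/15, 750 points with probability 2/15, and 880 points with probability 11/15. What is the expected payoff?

884 points

EV = 2/15 × 1040 + 2/15 × 750 + 11/15 × 880 = 138.6667 + 100 + 645.3333 = 884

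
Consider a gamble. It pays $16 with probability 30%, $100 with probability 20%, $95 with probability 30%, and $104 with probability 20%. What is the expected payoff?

EV = 0.3 × 16 + 0.2 × 100 + 0.3 × 95 + 0.2 × 104 = 4.8 + 20 + 28.5 + 20.8 = 74.1

$74.10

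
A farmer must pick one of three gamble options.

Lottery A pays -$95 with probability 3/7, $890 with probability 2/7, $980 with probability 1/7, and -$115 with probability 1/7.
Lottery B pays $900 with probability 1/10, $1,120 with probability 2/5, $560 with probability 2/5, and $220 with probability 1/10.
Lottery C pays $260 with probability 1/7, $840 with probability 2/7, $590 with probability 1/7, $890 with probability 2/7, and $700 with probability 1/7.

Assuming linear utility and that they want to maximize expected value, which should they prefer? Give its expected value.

Lottery A = 3/7 × (-95) + 2/7 × 890 + 1/7 × 980 + 1/7 × (-115) = -40.7143 + 254.2857 + 140 − 16.4286 = 337.1429
Lottery B = 1/10 × 900 + 2/5 × 1120 + 2/5 × 560 + 1/10 × 220 = 90 + 448 + 224 + 22 = 784
Lottery C = 1/7 × 260 + 2/7 × 840 + 1/7 × 590 + 2/7 × 890 + 1/7 × 700 = 37.1429 + 240 + 84.2857 + 254.2857 + 100 = 715.7143

Lottery B ($784)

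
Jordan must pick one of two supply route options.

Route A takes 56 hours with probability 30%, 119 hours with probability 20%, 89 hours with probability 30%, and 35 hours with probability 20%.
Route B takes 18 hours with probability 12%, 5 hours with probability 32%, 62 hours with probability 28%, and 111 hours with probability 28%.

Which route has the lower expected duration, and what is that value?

Route A = 0.3 × 56 + 0.2 × 119 + 0.3 × 89 + 0.2 × 35 = 16.8 + 23.8 + 26.7 + 7 = 74.3
Route B = 0.12 × 18 + 0.32 × 5 + 0.28 × 62 + 0.28 × 111 = 2.16 + 1.6 + 17.36 + 31.08 = 52.2

Route B (52.2 hours)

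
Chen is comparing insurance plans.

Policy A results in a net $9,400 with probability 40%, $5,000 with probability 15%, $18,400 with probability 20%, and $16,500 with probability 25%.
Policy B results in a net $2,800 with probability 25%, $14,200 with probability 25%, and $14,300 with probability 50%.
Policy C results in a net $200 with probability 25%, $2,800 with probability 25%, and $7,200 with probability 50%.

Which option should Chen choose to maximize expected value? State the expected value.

Policy A ($12,315)

Policy A = 0.4 × 9400 + 0.15 × 5000 + 0.2 × 18400 + 0.25 × 16500 = 3760 + 750 + 3680 + 4125 = 12315
Policy B = 0.25 × 2800 + 0.25 × 14200 + 0.5 × 14300 = 700 + 3550 + 7150 = 11400
Policy C = 0.25 × 200 + 0.25 × 2800 + 0.5 × 7200 = 50 + 700 + 3600 = 4350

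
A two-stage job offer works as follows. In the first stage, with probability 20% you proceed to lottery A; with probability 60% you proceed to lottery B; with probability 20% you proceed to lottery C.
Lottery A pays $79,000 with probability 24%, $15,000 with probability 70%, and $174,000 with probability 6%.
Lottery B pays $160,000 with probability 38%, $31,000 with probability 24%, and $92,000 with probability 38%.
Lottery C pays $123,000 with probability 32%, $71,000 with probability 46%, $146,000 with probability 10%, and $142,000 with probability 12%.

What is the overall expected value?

EV(A) = 0.24 × 79000 + 0.7 × 15000 + 0.06 × 174000 = 18960 + 10500 + 10440 = 39900
EV(B) = 0.38 × 160000 + 0.24 × 31000 + 0.38 × 92000 = 60800 + 7440 + 34960 = 103200
EV(C) = 0.32 × 123000 + 0.46 × 71000 + 0.1 × 146000 + 0.12 × 142000 = 39360 + 32660 + 14600 + 17040 = 103660
Overall = 0.2 × 39900 + 0.6 × 103200 + 0.2 × 103660 = 7980 + 61920 + 20732 = 90632

$90,632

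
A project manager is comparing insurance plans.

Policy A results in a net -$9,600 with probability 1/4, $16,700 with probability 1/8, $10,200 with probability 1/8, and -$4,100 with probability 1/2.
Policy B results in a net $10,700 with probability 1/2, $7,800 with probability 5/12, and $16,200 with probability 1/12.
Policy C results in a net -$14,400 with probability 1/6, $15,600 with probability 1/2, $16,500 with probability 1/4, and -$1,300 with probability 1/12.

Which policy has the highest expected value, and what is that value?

Policy B ($9,950)

Policy A = 1/4 × (-9600) + 1/8 × 16700 + 1/8 × 10200 + 1/2 × (-4100) = -2400 + 2087.5 + 1275 − 2050 = -1087.5
Policy B = 1/2 × 10700 + 5/12 × 7800 + 1/12 × 16200 = 5350 + 3250 + 1350 = 9950
Policy C = 1/6 × (-14400) + 1/2 × 15600 + 1/4 × 16500 + 1/12 × (-1300) = -2400 + 7800 + 4125 − 108.3333 = 9416.6667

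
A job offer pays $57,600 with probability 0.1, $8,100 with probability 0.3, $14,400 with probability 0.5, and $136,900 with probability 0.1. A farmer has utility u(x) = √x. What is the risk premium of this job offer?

E[u] = 0.1·√57600 + 0.3·√8100 + 0.5·√14400 + 0.1·√136900 = 0.1·240 + 0.3·90 + 0.5·120 + 0.1·370 = 148
CE = (148)² = 21904
Risk premium = EV − CE = 29080 − 21904 = 7176

$7,176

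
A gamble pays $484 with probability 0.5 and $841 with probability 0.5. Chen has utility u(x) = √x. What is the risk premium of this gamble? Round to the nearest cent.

$12.25

E[u] = 0.5·√484 + 0.5·√841 = 0.5·22 + 0.5·29 = 25.5
CE = (25.5)² = 650.25
Risk premium = EV − CE = 662.5 − 650.25 = 12.25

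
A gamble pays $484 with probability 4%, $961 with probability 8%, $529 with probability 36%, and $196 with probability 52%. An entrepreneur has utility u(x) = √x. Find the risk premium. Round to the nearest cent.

E[u] = 0.04·√484 + 0.08·√961 + 0.36·√529 + 0.52·√196 = 0.04·22 + 0.08·31 + 0.36·23 + 0.52·14 = 18.92
CE = (18.92)² = 357.9664
Risk premium = EV − CE = 388.6 − 357.9664 = 30.6336

$30.63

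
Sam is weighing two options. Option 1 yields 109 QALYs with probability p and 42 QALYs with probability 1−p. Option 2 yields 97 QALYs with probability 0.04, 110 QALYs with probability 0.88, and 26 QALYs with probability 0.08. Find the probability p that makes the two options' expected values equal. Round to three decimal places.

EV(Option 2) = 0.04 × 97 + 0.88 × 110 + 0.08 × 26 = 3.88 + 96.8 + 2.08 = 102.76
p·109 + (1−p)·42 = 102.76
67p + 42 = 102.76
p = (102.76 − 42) / 67

p = 0.907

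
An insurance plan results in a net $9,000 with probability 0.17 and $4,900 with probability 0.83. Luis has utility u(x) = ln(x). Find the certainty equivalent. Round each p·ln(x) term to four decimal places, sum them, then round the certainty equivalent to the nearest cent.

E[u] = 0.17·ln(9000) + 0.83·ln(4900) = 1.5478 + 7.0525 = 8.6003
CE = e^8.6003 ≈ 5433.29

$5,433.29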